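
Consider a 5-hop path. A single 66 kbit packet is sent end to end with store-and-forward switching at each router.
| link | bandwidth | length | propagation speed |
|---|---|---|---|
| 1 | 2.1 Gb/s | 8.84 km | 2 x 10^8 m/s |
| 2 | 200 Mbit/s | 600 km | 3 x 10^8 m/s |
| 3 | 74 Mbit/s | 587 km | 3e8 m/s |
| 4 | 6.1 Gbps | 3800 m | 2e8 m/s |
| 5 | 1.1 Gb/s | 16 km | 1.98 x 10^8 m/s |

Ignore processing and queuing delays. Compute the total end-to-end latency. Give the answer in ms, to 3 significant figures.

5.42 ms

L = 66000 bits.
Transmission delays (L/R per hop): 0.0314286, 0.33, 0.891892, 0.0108197, 0.06 ms; sum = 1.32414 ms.
Propagation delays (d/s per hop): 0.0442, 2, 1.95667, 0.019, 0.0808081 ms; sum = 4.10067 ms.
End-to-end = 5.42 ms.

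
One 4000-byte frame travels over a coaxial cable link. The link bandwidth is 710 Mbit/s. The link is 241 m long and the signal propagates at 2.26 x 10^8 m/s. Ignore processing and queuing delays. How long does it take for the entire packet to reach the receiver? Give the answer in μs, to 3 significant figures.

46.1 μs

L = 4000 × 8 = 32000 bits.
Transmission delay = L/R = 32000 / 710000000 = 45.0704 μs.
Propagation delay = d/s = 241 m / 2.26e+08 m/s = 1.06637 μs.
Total = 46.1 μs.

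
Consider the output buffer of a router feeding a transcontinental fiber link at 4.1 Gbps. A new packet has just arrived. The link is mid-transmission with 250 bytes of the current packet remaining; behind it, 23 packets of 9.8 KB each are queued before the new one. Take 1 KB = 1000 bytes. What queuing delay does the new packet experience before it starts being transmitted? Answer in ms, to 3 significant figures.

0.440 ms

Each queued packet: L/R = 78400/4.1e+09 = 0.019122 ms.
23 queued → 0.439805 ms.
Plus remaining 2000 bits of current packet: 0.000487805 ms.
Queuing delay = 0.440 ms.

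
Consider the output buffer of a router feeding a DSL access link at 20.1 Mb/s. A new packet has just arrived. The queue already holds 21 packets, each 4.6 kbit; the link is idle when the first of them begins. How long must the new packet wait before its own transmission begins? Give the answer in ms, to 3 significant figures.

Each queued packet: L/R = 4600/20100000 = 0.228856 ms.
21 queued → 4.80597 ms.
Queuing delay = 4.81 ms.

4.81 ms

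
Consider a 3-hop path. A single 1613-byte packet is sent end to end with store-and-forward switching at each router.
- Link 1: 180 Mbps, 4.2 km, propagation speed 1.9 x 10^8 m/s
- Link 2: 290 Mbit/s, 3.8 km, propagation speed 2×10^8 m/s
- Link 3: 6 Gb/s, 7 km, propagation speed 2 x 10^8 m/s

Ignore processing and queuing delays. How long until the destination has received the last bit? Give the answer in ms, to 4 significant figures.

0.1944 ms

L = 1613 × 8 = 12904 bits.
Transmission delays (L/R per hop): 0.0716889, 0.0444966, 0.00215067 ms; sum = 0.118336 ms.
Propagation delays (d/s per hop): 0.0221053, 0.019, 0.035 ms; sum = 0.0761053 ms.
End-to-end = 0.1944 ms.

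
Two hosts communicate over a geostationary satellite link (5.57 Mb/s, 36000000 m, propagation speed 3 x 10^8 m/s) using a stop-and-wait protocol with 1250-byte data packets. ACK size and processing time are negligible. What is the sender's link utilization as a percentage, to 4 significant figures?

t_tx = L/R = 10000/5570000 = 0.00179533 s.
t_prop = 36000000/300000000 = 0.12 s; RTT = 0.24 s.
Cycle = t_tx + RTT = 0.241795 s.
Utilization = t_tx / cycle = 0.00179533/0.241795 = 0.7425 %.

0.7425 %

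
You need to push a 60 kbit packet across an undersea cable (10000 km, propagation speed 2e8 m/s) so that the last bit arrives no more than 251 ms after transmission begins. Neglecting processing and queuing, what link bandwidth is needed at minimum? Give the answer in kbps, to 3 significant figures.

Propagation delay = 10000000 / 200000000 = 50 ms.
Transmission budget = 251 − 50 = 201 ms.
R ≥ L / t_tx = 60000 bits / 0.201 s = 299 kbps.

299 kbps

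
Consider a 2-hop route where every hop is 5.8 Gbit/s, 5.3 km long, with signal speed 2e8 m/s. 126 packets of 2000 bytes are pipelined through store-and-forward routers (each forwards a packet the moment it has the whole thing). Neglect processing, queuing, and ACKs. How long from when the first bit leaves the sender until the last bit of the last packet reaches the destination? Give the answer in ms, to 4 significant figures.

0.4033 ms

Per-hop transmission t_tx = L/R = 16000/5800000000 = 0.00275862 ms.
Per-hop propagation t_prop = 5300/200000000 = 0.0265 ms.
Pipeline fill: first packet needs 2·t_tx to clear all hops; remaining 125 packets each add one t_tx.
Total = (2+126-1)·t_tx + 2·t_prop = 127·0.00275862 + 2·0.0265 = 0.4033 ms.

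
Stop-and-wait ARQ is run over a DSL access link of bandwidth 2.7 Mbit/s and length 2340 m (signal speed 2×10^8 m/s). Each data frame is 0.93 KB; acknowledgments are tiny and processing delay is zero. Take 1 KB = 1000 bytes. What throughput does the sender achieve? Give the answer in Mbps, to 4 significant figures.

t_tx = L/R = 7440/2700000 = 0.00275556 s.
t_prop = 2340/200000000 = 1.17e-05 s; RTT = 2.34e-05 s.
Cycle = t_tx + RTT = 0.00277896 s.
Throughput = L / cycle = 7440 / 0.00277896 = 2.677 Mbps.

2.677 Mbps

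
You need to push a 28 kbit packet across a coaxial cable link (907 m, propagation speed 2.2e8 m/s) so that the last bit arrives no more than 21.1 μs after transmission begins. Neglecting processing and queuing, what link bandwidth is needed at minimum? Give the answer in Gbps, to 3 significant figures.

Propagation delay = 907 / 2.2e+08 = 4.12273 μs.
Transmission budget = 21.1 − 4.12273 = 16.9773 μs.
R ≥ L / t_tx = 28000 bits / 1.69773e-05 s = 1.65 Gbps.

1.65 Gbps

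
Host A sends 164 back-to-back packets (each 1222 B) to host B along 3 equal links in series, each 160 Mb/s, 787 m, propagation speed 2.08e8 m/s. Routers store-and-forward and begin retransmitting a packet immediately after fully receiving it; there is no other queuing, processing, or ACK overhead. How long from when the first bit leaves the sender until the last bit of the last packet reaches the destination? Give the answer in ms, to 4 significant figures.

10.15 ms

Per-hop transmission t_tx = L/R = 9776/160000000 = 0.0611 ms.
Per-hop propagation t_prop = 787/208000000 = 0.00378365 ms.
Pipeline fill: first packet needs 3·t_tx to clear all hops; remaining 163 packets each add one t_tx.
Total = (3+164-1)·t_tx + 3·t_prop = 166·0.0611 + 3·0.00378365 = 10.15 ms.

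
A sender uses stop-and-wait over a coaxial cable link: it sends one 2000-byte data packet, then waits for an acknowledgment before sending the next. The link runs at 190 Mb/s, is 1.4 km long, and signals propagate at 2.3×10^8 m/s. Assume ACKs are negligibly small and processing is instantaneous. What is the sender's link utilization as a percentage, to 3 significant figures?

87.4 %

t_tx = L/R = 16000/190000000 = 8.42105e-05 s.
t_prop = 1400/2.3e+08 = 6.08696e-06 s; RTT = 1.21739e-05 s.
Cycle = t_tx + RTT = 9.63844e-05 s.
Utilization = t_tx / cycle = 8.42105e-05/9.63844e-05 = 87.4 %.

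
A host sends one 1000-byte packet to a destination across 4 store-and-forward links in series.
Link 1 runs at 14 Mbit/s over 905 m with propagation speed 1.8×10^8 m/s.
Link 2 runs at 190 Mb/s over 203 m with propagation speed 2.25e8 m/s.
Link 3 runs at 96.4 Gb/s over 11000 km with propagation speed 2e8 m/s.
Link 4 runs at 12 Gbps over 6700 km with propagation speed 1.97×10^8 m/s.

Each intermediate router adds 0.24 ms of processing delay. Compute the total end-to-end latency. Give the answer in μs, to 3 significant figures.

L = 1000 × 8 = 8000 bits.
Transmission delays (L/R per hop): 571.429, 42.1053, 0.0829876, 0.666667 μs; sum = 614.283 μs.
Propagation delays (d/s per hop): 5.02778, 0.902222, 55000, 34010.2 μs; sum = 89016.1 μs.
Processing at 3 router(s): 3 × 0.24 ms = 720 μs.
End-to-end = 90400 μs.

90400 μs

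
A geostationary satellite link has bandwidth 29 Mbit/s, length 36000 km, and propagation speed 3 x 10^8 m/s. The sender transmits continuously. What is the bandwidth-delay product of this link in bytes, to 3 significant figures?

435000 bytes

Propagation delay = 36000000 / 300000000 = 0.12 s.
BDP = R × t_prop = 29000000 × 0.12 = 3480000 bits.
In bytes: 3480000/8 = 435000 bytes.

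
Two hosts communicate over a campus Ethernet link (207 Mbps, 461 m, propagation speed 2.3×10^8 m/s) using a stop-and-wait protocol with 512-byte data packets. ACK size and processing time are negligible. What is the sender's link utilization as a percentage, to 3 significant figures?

83.2 %

t_tx = L/R = 4096/207000000 = 1.97874e-05 s.
t_prop = 461/2.3e+08 = 2.00435e-06 s; RTT = 4.0087e-06 s.
Cycle = t_tx + RTT = 2.37961e-05 s.
Utilization = t_tx / cycle = 1.97874e-05/2.37961e-05 = 83.2 %.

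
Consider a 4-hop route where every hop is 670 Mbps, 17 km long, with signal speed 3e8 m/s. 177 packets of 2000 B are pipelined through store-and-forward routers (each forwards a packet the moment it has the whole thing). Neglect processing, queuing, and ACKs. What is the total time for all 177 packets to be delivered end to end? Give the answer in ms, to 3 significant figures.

Per-hop transmission t_tx = L/R = 16000/670000000 = 0.0238806 ms.
Per-hop propagation t_prop = 17000/300000000 = 0.0566667 ms.
Pipeline fill: first packet needs 4·t_tx to clear all hops; remaining 176 packets each add one t_tx.
Total = (4+177-1)·t_tx + 4·t_prop = 180·0.0238806 + 4·0.0566667 = 4.53 ms.

4.53 ms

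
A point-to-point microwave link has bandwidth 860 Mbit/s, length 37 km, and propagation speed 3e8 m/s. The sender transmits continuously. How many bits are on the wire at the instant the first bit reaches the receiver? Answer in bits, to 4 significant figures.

106100 bits

Propagation delay = 37000 / 300000000 = 0.000123333 s.
BDP = R × t_prop = 860000000 × 0.000123333 = 106067 bits.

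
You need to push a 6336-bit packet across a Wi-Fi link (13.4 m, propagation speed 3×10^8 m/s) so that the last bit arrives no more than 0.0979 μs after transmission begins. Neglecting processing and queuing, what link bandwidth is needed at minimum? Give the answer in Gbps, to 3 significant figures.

119 Gbps

Propagation delay = 13.4 / 300000000 = 0.0446667 μs.
Transmission budget = 0.0979 − 0.0446667 = 0.0532333 μs.
R ≥ L / t_tx = 6336 bits / 5.32333e-08 s = 119 Gbps.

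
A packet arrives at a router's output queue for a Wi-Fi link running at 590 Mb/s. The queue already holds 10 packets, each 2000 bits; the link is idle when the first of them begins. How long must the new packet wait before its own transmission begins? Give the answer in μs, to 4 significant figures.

33.90 μs

Each queued packet: L/R = 2000/590000000 = 3.38983 μs.
10 queued → 33.8983 μs.
Queuing delay = 33.90 μs.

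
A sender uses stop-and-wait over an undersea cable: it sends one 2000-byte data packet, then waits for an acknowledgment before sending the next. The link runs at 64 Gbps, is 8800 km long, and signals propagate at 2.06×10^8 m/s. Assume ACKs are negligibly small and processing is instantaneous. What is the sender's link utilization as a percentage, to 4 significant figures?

0.0002926 %

t_tx = L/R = 16000/64000000000 = 2.5e-07 s.
t_prop = 8800000/206000000 = 0.0427184 s; RTT = 0.0854369 s.
Cycle = t_tx + RTT = 0.0854371 s.
Utilization = t_tx / cycle = 2.5e-07/0.0854371 = 0.0002926 %.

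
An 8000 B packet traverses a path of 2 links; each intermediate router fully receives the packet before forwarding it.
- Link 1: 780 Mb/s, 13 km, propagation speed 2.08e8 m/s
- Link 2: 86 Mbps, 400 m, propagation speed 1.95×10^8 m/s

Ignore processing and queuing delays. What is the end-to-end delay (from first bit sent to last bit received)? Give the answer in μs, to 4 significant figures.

890.8 μs

L = 8000 × 8 = 64000 bits.
Transmission delays (L/R per hop): 82.0513, 744.186 μs; sum = 826.237 μs.
Propagation delays (d/s per hop): 62.5, 2.05128 μs; sum = 64.5513 μs.
End-to-end = 890.8 μs.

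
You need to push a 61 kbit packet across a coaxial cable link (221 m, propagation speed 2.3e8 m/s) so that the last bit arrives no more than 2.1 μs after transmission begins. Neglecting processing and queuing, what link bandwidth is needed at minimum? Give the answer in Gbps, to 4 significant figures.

Propagation delay = 221 / 2.3e+08 = 0.96087 μs.
Transmission budget = 2.1 − 0.96087 = 1.13913 μs.
R ≥ L / t_tx = 61000 bits / 1.13913e-06 s = 53.55 Gbps.

53.55 Gbps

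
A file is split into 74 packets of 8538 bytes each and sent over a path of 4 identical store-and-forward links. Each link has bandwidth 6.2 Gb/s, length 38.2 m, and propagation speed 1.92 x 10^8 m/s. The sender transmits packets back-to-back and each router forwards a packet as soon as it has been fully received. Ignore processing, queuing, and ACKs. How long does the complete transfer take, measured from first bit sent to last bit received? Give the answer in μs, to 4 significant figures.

Per-hop transmission t_tx = L/R = 68304/6200000000 = 11.0168 μs.
Per-hop propagation t_prop = 38.2/192000000 = 0.198958 μs.
Pipeline fill: first packet needs 4·t_tx to clear all hops; remaining 73 packets each add one t_tx.
Total = (4+74-1)·t_tx + 4·t_prop = 77·11.0168 + 4·0.198958 = 849.1 μs.

849.1 μs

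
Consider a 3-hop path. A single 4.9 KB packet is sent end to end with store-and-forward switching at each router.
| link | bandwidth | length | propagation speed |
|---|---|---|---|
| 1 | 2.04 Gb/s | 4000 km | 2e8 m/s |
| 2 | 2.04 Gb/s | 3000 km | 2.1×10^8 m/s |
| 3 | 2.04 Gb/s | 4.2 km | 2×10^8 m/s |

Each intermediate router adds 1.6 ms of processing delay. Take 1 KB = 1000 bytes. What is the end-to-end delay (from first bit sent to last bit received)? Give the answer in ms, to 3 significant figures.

37.6 ms

L = 39200 bits.
Transmission delay per hop = L/R = 39200/2040000000 = 0.0192157 ms; 3 hops → 0.0576471 ms.
Propagation delays (d/s per hop): 20, 14.2857, 0.021 ms; sum = 34.3067 ms.
Processing at 2 router(s): 2 × 1.6 ms = 3.2 ms.
End-to-end = 37.6 ms.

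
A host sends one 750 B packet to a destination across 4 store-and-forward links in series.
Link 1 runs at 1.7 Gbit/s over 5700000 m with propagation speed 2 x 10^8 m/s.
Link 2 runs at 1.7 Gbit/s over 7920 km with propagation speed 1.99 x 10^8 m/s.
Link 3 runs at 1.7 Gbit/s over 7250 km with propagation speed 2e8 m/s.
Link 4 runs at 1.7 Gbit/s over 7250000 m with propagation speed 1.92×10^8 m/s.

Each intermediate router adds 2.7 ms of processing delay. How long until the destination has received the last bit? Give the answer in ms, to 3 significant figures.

L = 750 × 8 = 6000 bits.
Transmission delay per hop = L/R = 6000/1700000000 = 0.00352941 ms; 4 hops → 0.0141176 ms.
Propagation delays (d/s per hop): 28.5, 39.799, 36.25, 37.7604 ms; sum = 142.309 ms.
Processing at 3 router(s): 3 × 2.7 ms = 8.1 ms.
End-to-end = 150 ms.

150 ms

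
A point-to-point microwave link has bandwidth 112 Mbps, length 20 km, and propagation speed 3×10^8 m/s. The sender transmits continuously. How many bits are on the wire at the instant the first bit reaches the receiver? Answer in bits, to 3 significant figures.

7470 bits

Propagation delay = 20000 / 300000000 = 6.66667e-05 s.
BDP = R × t_prop = 112000000 × 6.66667e-05 = 7466.67 bits.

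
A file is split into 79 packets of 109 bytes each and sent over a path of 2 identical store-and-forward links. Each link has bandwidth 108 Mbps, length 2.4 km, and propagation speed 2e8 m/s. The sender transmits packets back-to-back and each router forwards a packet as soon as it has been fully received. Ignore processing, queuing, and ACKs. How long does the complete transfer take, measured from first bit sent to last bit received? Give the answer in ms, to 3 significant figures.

0.670 ms

Per-hop transmission t_tx = L/R = 872/108000000 = 0.00807407 ms.
Per-hop propagation t_prop = 2400/200000000 = 0.012 ms.
Pipeline fill: first packet needs 2·t_tx to clear all hops; remaining 78 packets each add one t_tx.
Total = (2+79-1)·t_tx + 2·t_prop = 80·0.00807407 + 2·0.012 = 0.670 ms.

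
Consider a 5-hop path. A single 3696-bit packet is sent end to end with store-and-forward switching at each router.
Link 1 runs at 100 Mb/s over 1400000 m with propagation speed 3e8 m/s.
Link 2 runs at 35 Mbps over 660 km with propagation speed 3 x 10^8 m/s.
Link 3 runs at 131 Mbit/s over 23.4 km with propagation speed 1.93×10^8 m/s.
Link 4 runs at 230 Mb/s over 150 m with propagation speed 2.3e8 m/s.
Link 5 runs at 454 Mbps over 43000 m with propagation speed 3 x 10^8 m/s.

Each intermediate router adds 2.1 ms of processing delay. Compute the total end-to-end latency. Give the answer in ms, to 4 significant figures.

15.73 ms

Transmission delays (L/R per hop): 0.03696, 0.1056, 0.0282137, 0.0160696, 0.00814097 ms; sum = 0.194984 ms.
Propagation delays (d/s per hop): 4.66667, 2.2, 0.121244, 0.000652174, 0.143333 ms; sum = 7.1319 ms.
Processing at 4 router(s): 4 × 2.1 ms = 8.4 ms.
End-to-end = 15.73 ms.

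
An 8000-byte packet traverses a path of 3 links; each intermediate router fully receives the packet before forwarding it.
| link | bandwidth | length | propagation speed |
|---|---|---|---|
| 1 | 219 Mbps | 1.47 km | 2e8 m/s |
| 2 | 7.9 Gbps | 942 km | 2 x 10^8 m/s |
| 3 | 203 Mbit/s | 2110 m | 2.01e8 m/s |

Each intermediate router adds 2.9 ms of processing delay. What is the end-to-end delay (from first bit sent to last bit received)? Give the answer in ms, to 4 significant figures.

L = 8000 × 8 = 64000 bits.
Transmission delays (L/R per hop): 0.292237, 0.00810127, 0.315271 ms; sum = 0.61561 ms.
Propagation delays (d/s per hop): 0.00735, 4.71, 0.0104975 ms; sum = 4.72785 ms.
Processing at 2 router(s): 2 × 2.9 ms = 5.8 ms.
End-to-end = 11.14 ms.

11.14 ms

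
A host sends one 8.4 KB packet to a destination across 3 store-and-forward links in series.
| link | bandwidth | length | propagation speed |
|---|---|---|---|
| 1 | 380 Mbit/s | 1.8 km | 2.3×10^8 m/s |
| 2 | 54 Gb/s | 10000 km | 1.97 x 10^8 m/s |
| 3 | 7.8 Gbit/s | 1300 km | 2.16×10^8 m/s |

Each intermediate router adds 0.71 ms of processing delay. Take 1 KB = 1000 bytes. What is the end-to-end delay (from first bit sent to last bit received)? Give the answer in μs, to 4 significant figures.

L = 67200 bits.
Transmission delays (L/R per hop): 176.842, 1.24444, 8.61538 μs; sum = 186.702 μs.
Propagation delays (d/s per hop): 7.82609, 50761.4, 6018.52 μs; sum = 56787.8 μs.
Processing at 2 router(s): 2 × 0.71 ms = 1420 μs.
End-to-end = 58390 μs.

58390 μs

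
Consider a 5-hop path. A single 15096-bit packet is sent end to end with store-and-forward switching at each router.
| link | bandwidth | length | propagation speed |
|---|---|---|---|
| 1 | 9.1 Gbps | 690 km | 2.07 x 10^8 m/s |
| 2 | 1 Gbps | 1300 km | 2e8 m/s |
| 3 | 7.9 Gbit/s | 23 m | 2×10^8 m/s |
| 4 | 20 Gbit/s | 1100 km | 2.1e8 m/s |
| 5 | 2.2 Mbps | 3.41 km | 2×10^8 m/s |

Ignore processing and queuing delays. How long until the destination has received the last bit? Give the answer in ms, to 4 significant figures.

Transmission delays (L/R per hop): 0.0016589, 0.015096, 0.00191089, 0.0007548, 6.86182 ms; sum = 6.88124 ms.
Propagation delays (d/s per hop): 3.33333, 6.5, 0.000115, 5.2381, 0.01705 ms; sum = 15.0886 ms.
End-to-end = 21.97 ms.

21.97 ms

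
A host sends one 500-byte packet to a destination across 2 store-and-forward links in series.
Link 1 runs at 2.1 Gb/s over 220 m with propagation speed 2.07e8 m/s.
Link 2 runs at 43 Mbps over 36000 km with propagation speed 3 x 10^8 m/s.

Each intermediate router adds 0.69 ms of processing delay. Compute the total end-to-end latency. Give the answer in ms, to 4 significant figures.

120.8 ms

L = 500 × 8 = 4000 bits.
Transmission delays (L/R per hop): 0.00190476, 0.0930233 ms; sum = 0.094928 ms.
Propagation delays (d/s per hop): 0.0010628, 120 ms; sum = 120.001 ms.
Processing at 1 router(s): 1 × 0.69 ms = 0.69 ms.
End-to-end = 120.8 ms.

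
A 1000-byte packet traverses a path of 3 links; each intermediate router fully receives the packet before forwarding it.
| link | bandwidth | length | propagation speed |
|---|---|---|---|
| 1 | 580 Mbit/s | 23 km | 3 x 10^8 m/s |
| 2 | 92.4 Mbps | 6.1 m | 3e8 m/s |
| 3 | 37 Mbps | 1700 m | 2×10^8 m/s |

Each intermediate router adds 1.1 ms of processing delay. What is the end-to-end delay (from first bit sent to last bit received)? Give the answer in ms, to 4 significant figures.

2.602 ms

L = 1000 × 8 = 8000 bits.
Transmission delays (L/R per hop): 0.0137931, 0.0865801, 0.216216 ms; sum = 0.316589 ms.
Propagation delays (d/s per hop): 0.0766667, 2.03333e-05, 0.0085 ms; sum = 0.085187 ms.
Processing at 2 router(s): 2 × 1.1 ms = 2.2 ms.
End-to-end = 2.602 ms.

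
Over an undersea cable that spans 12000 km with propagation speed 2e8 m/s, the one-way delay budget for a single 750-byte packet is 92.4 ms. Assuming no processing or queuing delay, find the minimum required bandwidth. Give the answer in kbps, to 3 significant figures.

185 kbps

L = 6000 bits.
Propagation delay = 12000000 / 200000000 = 60 ms.
Transmission budget = 92.4 − 60 = 32.4 ms.
R ≥ L / t_tx = 6000 bits / 0.0324 s = 185 kbps.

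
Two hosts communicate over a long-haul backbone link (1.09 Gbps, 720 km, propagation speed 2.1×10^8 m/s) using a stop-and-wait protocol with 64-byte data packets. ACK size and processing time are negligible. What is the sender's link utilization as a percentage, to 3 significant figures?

0.00685 %

t_tx = L/R = 512/1090000000 = 4.69725e-07 s.
t_prop = 720000/210000000 = 0.00342857 s; RTT = 0.00685714 s.
Cycle = t_tx + RTT = 0.00685761 s.
Utilization = t_tx / cycle = 4.69725e-07/0.00685761 = 0.00685 %.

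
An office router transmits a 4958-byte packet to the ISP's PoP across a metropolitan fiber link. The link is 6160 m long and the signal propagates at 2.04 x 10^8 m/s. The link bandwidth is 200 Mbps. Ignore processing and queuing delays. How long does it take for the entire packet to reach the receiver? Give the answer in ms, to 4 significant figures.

0.2285 ms

L = 4958 × 8 = 39664 bits.
Transmission delay = L/R = 39664 / 200000000 = 0.19832 ms.
Propagation delay = d/s = 6160 m / 204000000 m/s = 0.0301961 ms.
Total = 0.2285 ms.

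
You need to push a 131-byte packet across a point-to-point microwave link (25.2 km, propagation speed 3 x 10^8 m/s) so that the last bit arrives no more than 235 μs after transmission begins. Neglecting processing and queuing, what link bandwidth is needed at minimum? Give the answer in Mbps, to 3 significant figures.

L = 1048 bits.
Propagation delay = 25200 / 300000000 = 84 μs.
Transmission budget = 235 − 84 = 151 μs.
R ≥ L / t_tx = 1048 bits / 0.000151 s = 6.94 Mbps.

6.94 Mbps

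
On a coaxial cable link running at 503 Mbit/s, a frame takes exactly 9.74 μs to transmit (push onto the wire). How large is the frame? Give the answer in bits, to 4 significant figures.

4899 bits

L = R × t_tx = 503000000 b/s × 9.74e-06 s = 4899.22 bits.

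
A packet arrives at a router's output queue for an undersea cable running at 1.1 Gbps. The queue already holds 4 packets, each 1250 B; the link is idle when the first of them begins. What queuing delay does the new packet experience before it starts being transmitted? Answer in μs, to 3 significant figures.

36.4 μs

Each queued packet: L/R = 10000/1100000000 = 9.09091 μs.
4 queued → 36.3636 μs.
Queuing delay = 36.4 μs.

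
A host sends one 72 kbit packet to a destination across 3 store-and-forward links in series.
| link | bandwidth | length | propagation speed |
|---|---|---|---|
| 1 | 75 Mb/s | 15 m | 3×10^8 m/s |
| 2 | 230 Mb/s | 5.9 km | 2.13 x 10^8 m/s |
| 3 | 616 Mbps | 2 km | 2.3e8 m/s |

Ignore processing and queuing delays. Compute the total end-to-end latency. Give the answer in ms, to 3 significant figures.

1.43 ms

L = 72000 bits.
Transmission delays (L/R per hop): 0.96, 0.313043, 0.116883 ms; sum = 1.38993 ms.
Propagation delays (d/s per hop): 5e-05, 0.0276995, 0.00869565 ms; sum = 0.0364452 ms.
End-to-end = 1.43 ms.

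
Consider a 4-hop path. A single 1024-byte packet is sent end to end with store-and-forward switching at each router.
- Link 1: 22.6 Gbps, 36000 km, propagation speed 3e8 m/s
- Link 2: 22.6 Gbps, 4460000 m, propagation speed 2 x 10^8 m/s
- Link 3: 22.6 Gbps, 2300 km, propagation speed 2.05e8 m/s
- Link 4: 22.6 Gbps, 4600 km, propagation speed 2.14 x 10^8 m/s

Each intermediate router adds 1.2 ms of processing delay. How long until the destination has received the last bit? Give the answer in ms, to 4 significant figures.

L = 1024 × 8 = 8192 bits.
Transmission delay per hop = L/R = 8192/22600000000 = 0.000362478 ms; 4 hops → 0.00144991 ms.
Propagation delays (d/s per hop): 120, 22.3, 11.2195, 21.4953 ms; sum = 175.015 ms.
Processing at 3 router(s): 3 × 1.2 ms = 3.6 ms.
End-to-end = 178.6 ms.

178.6 ms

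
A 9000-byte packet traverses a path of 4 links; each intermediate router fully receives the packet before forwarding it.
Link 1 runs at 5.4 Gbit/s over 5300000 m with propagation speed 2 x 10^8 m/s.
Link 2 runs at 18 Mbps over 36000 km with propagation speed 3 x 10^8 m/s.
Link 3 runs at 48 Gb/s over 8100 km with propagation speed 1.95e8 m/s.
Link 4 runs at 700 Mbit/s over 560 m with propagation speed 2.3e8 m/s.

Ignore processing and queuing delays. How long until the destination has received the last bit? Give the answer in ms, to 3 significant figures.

L = 9000 × 8 = 72000 bits.
Transmission delays (L/R per hop): 0.0133333, 4, 0.0015, 0.102857 ms; sum = 4.11769 ms.
Propagation delays (d/s per hop): 26.5, 120, 41.5385, 0.00243478 ms; sum = 188.041 ms.
End-to-end = 192 ms.

192 ms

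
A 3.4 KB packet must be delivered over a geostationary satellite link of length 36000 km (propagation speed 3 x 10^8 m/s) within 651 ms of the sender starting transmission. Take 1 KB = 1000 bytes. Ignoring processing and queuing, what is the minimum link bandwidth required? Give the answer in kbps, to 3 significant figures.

51.2 kbps

L = 27200 bits.
Propagation delay = 36000000 / 300000000 = 120 ms.
Transmission budget = 651 − 120 = 531 ms.
R ≥ L / t_tx = 27200 bits / 0.531 s = 51.2 kbps.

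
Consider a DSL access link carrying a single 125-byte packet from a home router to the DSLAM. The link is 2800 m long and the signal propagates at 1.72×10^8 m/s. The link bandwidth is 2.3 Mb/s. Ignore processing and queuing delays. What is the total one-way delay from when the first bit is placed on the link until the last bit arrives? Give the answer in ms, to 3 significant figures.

0.451 ms

L = 125 × 8 = 1000 bits.
Transmission delay = L/R = 1000 / 2300000 = 0.434783 ms.
Propagation delay = d/s = 2800 m / 172000000 m/s = 0.0162791 ms.
Total = 0.451 ms.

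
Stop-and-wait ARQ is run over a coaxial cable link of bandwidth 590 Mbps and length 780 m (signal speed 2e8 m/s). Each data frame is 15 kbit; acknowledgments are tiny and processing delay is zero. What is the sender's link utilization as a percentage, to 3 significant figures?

76.5 %

t_tx = L/R = 15000/590000000 = 2.54237e-05 s.
t_prop = 780/200000000 = 3.9e-06 s; RTT = 7.8e-06 s.
Cycle = t_tx + RTT = 3.32237e-05 s.
Utilization = t_tx / cycle = 2.54237e-05/3.32237e-05 = 76.5 %.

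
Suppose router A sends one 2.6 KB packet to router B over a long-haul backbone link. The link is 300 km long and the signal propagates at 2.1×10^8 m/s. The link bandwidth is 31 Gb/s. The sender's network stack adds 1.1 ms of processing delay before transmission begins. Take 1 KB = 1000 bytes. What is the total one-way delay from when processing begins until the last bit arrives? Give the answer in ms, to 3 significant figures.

2.53 ms

L = 20800 bits.
Transmission delay = L/R = 20800 / 31000000000 = 0.000670968 ms.
Propagation delay = d/s = 300000 m / 210000000 m/s = 1.42857 ms.
Plus processing delay 1.1 ms = 1.1 ms.
Total = 2.53 ms.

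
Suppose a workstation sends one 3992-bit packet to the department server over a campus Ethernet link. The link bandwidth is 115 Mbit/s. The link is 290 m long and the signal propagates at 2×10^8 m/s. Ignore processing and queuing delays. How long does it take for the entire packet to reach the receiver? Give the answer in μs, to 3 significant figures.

Transmission delay = L/R = 3992 / 115000000 = 34.713 μs.
Propagation delay = d/s = 290 m / 200000000 m/s = 1.45 μs.
Total = 36.2 μs.

36.2 μs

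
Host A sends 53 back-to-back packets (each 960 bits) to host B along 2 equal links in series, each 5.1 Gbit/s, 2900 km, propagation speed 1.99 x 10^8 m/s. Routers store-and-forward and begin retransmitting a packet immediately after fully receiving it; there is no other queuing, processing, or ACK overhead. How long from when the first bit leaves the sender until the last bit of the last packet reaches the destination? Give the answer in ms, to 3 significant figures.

29.2 ms

Per-hop transmission t_tx = L/R = 960/5100000000 = 0.000188235 ms.
Per-hop propagation t_prop = 2900000/199000000 = 14.5729 ms.
Pipeline fill: first packet needs 2·t_tx to clear all hops; remaining 52 packets each add one t_tx.
Total = (2+53-1)·t_tx + 2·t_prop = 54·0.000188235 + 2·14.5729 = 29.2 ms.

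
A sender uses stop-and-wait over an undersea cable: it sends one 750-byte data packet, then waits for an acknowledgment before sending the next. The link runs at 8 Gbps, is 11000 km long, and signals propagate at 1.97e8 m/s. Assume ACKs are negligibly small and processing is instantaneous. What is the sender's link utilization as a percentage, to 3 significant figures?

0.000672 %

t_tx = L/R = 6000/8000000000 = 7.5e-07 s.
t_prop = 11000000/197000000 = 0.0558376 s; RTT = 0.111675 s.
Cycle = t_tx + RTT = 0.111676 s.
Utilization = t_tx / cycle = 7.5e-07/0.111676 = 0.000672 %.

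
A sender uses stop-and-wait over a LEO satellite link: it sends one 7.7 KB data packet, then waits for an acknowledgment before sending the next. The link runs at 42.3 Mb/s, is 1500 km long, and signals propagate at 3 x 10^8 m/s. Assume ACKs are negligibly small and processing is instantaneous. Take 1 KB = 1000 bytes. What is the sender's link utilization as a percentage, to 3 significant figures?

12.7 %

t_tx = L/R = 61600/42300000 = 0.00145626 s.
t_prop = 1500000/300000000 = 0.005 s; RTT = 0.01 s.
Cycle = t_tx + RTT = 0.0114563 s.
Utilization = t_tx / cycle = 0.00145626/0.0114563 = 12.7 %.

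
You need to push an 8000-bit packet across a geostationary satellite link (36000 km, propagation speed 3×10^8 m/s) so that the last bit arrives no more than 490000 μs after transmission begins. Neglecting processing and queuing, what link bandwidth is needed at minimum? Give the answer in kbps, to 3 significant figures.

Propagation delay = 36000000 / 300000000 = 120000 μs.
Transmission budget = 490000 − 120000 = 370000 μs.
R ≥ L / t_tx = 8000 bits / 0.37 s = 21.6 kbps.

21.6 kbps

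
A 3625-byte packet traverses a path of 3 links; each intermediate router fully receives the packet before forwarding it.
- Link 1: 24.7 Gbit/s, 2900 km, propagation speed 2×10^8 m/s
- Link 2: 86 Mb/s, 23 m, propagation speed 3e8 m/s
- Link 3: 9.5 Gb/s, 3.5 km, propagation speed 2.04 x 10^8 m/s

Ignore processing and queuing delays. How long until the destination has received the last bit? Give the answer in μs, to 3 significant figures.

L = 3625 × 8 = 29000 bits.
Transmission delays (L/R per hop): 1.17409, 337.209, 3.05263 μs; sum = 341.436 μs.
Propagation delays (d/s per hop): 14500, 0.0766667, 17.1569 μs; sum = 14517.2 μs.
End-to-end = 14900 μs.

14900 μs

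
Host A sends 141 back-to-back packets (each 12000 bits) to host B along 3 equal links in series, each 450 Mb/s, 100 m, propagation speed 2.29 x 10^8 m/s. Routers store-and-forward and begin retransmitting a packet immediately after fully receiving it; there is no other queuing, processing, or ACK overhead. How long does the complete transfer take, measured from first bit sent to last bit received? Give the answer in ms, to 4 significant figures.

3.815 ms

Per-hop transmission t_tx = L/R = 12000/450000000 = 0.0266667 ms.
Per-hop propagation t_prop = 100/229000000 = 0.000436681 ms.
Pipeline fill: first packet needs 3·t_tx to clear all hops; remaining 140 packets each add one t_tx.
Total = (3+141-1)·t_tx + 3·t_prop = 143·0.0266667 + 3·0.000436681 = 3.815 ms.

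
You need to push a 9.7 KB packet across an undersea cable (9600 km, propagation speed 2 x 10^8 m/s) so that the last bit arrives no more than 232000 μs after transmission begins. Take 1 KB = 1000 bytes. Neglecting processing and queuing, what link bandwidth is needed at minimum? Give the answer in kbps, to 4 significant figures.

421.7 kbps

L = 77600 bits.
Propagation delay = 9600000 / 200000000 = 48000 μs.
Transmission budget = 232000 − 48000 = 184000 μs.
R ≥ L / t_tx = 77600 bits / 0.184 s = 421.7 kbps.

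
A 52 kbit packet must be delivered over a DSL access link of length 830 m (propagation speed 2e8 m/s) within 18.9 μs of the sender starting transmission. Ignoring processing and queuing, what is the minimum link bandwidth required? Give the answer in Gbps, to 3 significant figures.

3.53 Gbps

Propagation delay = 830 / 200000000 = 4.15 μs.
Transmission budget = 18.9 − 4.15 = 14.75 μs.
R ≥ L / t_tx = 52000 bits / 1.475e-05 s = 3.53 Gbps.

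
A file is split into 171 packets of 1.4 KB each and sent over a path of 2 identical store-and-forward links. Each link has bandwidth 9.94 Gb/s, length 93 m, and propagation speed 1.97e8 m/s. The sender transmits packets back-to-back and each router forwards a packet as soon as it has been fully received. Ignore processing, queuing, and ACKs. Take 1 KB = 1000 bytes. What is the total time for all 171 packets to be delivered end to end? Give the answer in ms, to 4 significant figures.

0.1947 ms

Per-hop transmission t_tx = L/R = 11200/9940000000 = 0.00112676 ms.
Per-hop propagation t_prop = 93/197000000 = 0.000472081 ms.
Pipeline fill: first packet needs 2·t_tx to clear all hops; remaining 170 packets each add one t_tx.
Total = (2+171-1)·t_tx + 2·t_prop = 172·0.00112676 + 2·0.000472081 = 0.1947 ms.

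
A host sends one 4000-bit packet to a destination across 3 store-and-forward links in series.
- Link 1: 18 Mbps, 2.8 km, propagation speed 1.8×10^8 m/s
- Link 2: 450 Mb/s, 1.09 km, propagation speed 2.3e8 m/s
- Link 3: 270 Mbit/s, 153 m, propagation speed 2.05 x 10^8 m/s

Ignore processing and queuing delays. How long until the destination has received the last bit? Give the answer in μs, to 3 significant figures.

Transmission delays (L/R per hop): 222.222, 8.88889, 14.8148 μs; sum = 245.926 μs.
Propagation delays (d/s per hop): 15.5556, 4.73913, 0.746341 μs; sum = 21.041 μs.
End-to-end = 267 μs.

267 μs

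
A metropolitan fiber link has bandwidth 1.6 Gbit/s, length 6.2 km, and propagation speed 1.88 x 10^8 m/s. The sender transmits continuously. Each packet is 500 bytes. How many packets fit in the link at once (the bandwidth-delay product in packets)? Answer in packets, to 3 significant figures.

Propagation delay = 6200 / 188000000 = 3.29787e-05 s.
BDP = R × t_prop = 1600000000 × 3.29787e-05 = 52766 bits.
In packets of 4000 bits: 13.2 packets.

13.2 packets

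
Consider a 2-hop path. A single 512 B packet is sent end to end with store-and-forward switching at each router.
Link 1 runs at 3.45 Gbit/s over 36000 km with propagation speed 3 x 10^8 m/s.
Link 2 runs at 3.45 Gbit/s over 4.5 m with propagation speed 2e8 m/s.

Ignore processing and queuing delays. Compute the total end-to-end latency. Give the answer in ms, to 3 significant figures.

120 ms

L = 512 × 8 = 4096 bits.
Transmission delay per hop = L/R = 4096/3450000000 = 0.00118725 ms; 2 hops → 0.00237449 ms.
Propagation delays (d/s per hop): 120, 2.25e-05 ms; sum = 120 ms.
End-to-end = 120 ms.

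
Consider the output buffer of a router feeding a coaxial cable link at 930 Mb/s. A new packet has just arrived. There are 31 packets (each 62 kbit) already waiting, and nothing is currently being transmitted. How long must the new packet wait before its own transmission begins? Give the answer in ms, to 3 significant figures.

2.07 ms

Each queued packet: L/R = 62000/930000000 = 0.0666667 ms.
31 queued → 2.06667 ms.
Queuing delay = 2.07 ms.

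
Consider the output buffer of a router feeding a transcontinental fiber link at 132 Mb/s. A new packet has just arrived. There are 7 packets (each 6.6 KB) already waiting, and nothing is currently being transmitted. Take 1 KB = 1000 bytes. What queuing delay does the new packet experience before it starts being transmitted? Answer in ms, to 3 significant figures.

2.80 ms

Each queued packet: L/R = 52800/132000000 = 0.4 ms.
7 queued → 2.8 ms.
Queuing delay = 2.80 ms.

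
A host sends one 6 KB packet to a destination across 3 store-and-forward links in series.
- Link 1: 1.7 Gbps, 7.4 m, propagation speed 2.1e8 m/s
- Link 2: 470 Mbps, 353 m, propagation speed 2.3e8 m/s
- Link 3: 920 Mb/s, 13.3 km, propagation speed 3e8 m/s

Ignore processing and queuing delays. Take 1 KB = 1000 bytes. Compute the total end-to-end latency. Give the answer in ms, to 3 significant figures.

0.228 ms

L = 48000 bits.
Transmission delays (L/R per hop): 0.0282353, 0.102128, 0.0521739 ms; sum = 0.182537 ms.
Propagation delays (d/s per hop): 3.52381e-05, 0.00153478, 0.0443333 ms; sum = 0.0459034 ms.
End-to-end = 0.228 ms.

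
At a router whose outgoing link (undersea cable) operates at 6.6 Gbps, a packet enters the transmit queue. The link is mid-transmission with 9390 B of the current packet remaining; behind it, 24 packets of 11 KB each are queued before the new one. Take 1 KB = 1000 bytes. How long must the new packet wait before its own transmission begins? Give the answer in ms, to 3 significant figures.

0.331 ms

Each queued packet: L/R = 88000/6600000000 = 0.0133333 ms.
24 queued → 0.32 ms.
Plus remaining 75120 bits of current packet: 0.0113818 ms.
Queuing delay = 0.331 ms.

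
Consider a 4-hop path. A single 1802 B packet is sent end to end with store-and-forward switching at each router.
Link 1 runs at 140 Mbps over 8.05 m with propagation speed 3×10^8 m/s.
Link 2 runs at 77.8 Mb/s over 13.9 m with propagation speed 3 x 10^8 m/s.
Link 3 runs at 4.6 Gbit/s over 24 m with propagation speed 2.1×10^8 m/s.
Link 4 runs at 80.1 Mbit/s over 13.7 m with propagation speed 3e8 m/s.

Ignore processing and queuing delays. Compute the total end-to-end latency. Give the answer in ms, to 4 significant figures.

L = 1802 × 8 = 14416 bits.
Transmission delays (L/R per hop): 0.102971, 0.185296, 0.00313391, 0.179975 ms; sum = 0.471376 ms.
Propagation delays (d/s per hop): 2.68333e-05, 4.63333e-05, 0.000114286, 4.56667e-05 ms; sum = 0.000233119 ms.
End-to-end = 0.4716 ms.

0.4716 ms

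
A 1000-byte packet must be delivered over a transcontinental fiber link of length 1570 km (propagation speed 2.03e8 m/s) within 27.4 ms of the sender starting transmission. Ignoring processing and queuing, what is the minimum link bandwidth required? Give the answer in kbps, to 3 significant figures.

L = 8000 bits.
Propagation delay = 1570000 / 2.03e+08 = 7.73399 ms.
Transmission budget = 27.4 − 7.73399 = 19.666 ms.
R ≥ L / t_tx = 8000 bits / 0.019666 s = 407 kbps.

407 kbps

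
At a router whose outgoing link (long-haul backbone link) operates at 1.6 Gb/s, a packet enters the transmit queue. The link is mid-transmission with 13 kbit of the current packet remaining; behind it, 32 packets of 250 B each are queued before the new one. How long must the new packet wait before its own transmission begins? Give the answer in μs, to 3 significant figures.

Each queued packet: L/R = 2000/1600000000 = 1.25 μs.
32 queued → 40 μs.
Plus remaining 13000 bits of current packet: 8.125 μs.
Queuing delay = 48.1 μs.

48.1 μs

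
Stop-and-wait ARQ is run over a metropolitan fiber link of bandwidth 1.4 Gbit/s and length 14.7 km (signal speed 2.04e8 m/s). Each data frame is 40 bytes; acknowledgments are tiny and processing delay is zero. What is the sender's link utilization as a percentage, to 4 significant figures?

0.1583 %

t_tx = L/R = 320/1400000000 = 2.28571e-07 s.
t_prop = 14700/204000000 = 7.20588e-05 s; RTT = 0.000144118 s.
Cycle = t_tx + RTT = 0.000144346 s.
Utilization = t_tx / cycle = 2.28571e-07/0.000144346 = 0.1583 %.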